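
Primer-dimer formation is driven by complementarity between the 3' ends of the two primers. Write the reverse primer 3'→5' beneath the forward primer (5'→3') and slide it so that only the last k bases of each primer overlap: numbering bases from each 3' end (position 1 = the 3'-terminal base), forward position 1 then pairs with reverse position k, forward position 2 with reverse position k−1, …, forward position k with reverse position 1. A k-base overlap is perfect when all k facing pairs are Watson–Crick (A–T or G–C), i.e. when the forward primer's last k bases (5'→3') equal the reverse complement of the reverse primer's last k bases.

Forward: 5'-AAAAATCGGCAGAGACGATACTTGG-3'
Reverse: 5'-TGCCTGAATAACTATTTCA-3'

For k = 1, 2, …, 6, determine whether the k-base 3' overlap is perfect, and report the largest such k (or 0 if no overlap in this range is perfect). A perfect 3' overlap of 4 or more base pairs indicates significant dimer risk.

Longest perfect overlap: 0 complementary base pairs; below the dimer-risk threshold (threshold 4).

Last 6 bases (5'→3') — forward …ACTTGG, reverse …ATTTCA.
Reverse complement of the reverse primer's last 6 bases: TGAAAT; its first k bases are the reverse complement of the reverse primer's last k bases, so a perfect k-base overlap needs the forward primer's last k bases to equal them.
Comparing (forward last k vs required): k=1: G vs T ✗; k=2: GG vs TG ✗; k=3: TGG vs TGA ✗; k=4: TTGG vs TGAA ✗; k=5: CTTGG vs TGAAA ✗; k=6: ACTTGG vs TGAAAT ✗.
No overlap length from 1 to 6 is perfect, so the longest perfect 3' overlap is 0.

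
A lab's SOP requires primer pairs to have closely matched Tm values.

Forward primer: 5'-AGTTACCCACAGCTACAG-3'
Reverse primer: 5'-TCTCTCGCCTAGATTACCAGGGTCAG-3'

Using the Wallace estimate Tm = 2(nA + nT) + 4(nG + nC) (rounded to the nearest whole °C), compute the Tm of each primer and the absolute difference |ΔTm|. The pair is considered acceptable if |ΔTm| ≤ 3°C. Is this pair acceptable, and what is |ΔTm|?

Forward: A=6 T=3 G=3 C=6 → Tm = 2·9 + 4·9 = 54°C.
Reverse: A=5 T=7 G=6 C=8 → Tm = 2·12 + 4·14 = 80°C.
|ΔTm| = |54 − 80| = 26°C, > 3°C.

|ΔTm| = 26°C; the pair is not acceptable.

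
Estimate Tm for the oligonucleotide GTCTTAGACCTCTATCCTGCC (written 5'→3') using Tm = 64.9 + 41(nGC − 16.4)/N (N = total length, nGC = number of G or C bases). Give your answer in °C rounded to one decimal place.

Base counts: A=3, T=7, G=3, C=8; G+C = 11, N = 21.
Tm = 64.9 + 41·(11 − 16.4)/21 = 64.9 + -221.40/21 = 54.4°C.

54.4°C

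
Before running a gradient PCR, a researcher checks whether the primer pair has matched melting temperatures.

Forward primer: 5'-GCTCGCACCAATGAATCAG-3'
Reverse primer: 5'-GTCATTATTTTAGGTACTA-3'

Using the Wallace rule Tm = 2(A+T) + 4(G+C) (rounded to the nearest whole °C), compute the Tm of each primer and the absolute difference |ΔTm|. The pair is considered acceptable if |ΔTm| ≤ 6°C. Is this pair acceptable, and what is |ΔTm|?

Forward: A=6 T=3 G=4 C=6 → Tm = 2·9 + 4·10 = 58°C.
Reverse: A=5 T=9 G=3 C=2 → Tm = 2·14 + 4·5 = 48°C.
|ΔTm| = |58 − 48| = 10°C, > 6°C.

|ΔTm| = 10°C; the pair is not acceptable.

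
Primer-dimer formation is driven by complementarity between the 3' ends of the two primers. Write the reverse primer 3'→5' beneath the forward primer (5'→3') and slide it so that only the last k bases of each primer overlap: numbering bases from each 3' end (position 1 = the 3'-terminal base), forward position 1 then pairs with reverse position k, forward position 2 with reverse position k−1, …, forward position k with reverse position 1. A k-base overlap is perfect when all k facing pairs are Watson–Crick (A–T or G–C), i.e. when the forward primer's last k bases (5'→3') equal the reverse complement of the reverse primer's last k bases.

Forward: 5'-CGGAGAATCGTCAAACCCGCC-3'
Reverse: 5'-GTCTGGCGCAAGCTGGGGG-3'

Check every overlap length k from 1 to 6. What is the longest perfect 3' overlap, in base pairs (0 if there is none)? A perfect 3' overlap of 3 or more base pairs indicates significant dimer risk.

Longest perfect overlap: 2 complementary base pairs; below the dimer-risk threshold (threshold 3).

Last 6 bases (5'→3') — forward …CCCGCC, reverse …TGGGGG.
Reverse complement of the reverse primer's last 6 bases: CCCCCA; its first k bases are the reverse complement of the reverse primer's last k bases, so a perfect k-base overlap needs the forward primer's last k bases to equal them.
Comparing (forward last k vs required): k=1: C vs C ✓; k=2: CC vs CC ✓; k=3: GCC vs CCC ✗; k=4: CGCC vs CCCC ✗; k=5: CCGCC vs CCCCC ✗; k=6: CCCGCC vs CCCCCA ✗.
Perfect overlaps at k = 1, 2; the largest is 2.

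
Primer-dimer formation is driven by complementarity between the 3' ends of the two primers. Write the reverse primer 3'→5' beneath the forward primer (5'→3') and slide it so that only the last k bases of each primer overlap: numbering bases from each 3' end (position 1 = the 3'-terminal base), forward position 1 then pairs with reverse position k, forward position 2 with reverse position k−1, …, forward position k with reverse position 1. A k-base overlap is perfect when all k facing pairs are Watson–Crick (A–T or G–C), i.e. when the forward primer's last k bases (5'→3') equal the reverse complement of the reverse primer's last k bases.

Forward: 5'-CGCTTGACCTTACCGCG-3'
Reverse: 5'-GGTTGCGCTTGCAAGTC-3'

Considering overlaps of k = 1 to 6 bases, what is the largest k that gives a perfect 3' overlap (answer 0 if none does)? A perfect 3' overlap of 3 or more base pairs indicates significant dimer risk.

Last 6 bases (5'→3') — forward …ACCGCG, reverse …CAAGTC.
Reverse complement of the reverse primer's last 6 bases: GACTTG; its first k bases are the reverse complement of the reverse primer's last k bases, so a perfect k-base overlap needs the forward primer's last k bases to equal them.
Comparing (forward last k vs required): k=1: G vs G ✓; k=2: CG vs GA ✗; k=3: GCG vs GAC ✗; k=4: CGCG vs GACT ✗; k=5: CCGCG vs GACTT ✗; k=6: ACCGCG vs GACTTG ✗.
Only k = 1 is perfect, so the longest perfect 3' overlap is 1.

Longest perfect overlap: 1 complementary base pair; below the dimer-risk threshold (threshold 3).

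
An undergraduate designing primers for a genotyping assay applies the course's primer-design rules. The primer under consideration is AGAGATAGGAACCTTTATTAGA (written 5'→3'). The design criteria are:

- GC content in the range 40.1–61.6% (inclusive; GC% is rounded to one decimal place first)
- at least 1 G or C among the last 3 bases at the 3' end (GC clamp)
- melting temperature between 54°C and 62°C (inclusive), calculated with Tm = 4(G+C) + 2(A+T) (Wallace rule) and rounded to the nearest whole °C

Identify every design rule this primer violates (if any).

Fails: GC content.

Base counts: A=9, T=6, G=5, C=2 (length 22).
GC content: GC 7/22 = 31.8%, outside 40.1–61.6% ✗
GC clamp: 3' end AGA has 1 G/C ✓
Tm: Tm = 2·15 + 4·7 = 58°C ✓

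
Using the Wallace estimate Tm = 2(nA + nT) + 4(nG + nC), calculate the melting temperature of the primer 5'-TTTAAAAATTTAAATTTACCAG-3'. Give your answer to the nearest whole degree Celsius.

Base counts: A=10, T=9, G=1, C=2 (length 22).
Tm = 2·(10+9) + 4·(1+2) = 2·19 + 4·3 = 38 + 12 = 50°C.

50°C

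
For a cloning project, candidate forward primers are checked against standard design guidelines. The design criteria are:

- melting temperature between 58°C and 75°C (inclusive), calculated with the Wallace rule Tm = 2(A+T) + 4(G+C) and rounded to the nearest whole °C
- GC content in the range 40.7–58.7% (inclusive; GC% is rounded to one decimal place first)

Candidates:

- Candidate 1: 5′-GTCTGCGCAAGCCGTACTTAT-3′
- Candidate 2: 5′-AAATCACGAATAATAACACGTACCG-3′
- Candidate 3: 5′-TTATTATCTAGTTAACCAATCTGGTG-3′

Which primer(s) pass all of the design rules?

Candidate 1 (21 nt, A=4 T=6 G=5 C=6): Tm = 2·10 + 4·11 = 64°C ✓; GC 11/21 = 52.4% ✓ — passes.
Candidate 2 (25 nt, A=12 T=4 G=3 C=6): Tm = 2·16 + 4·9 = 68°C ✓; GC 9/25 = 36.0%, outside 40.7–58.7% ✗ — fails.
Candidate 3 (26 nt, A=7 T=11 G=4 C=4): Tm = 2·18 + 4·8 = 68°C ✓; GC 8/26 = 30.8%, outside 40.7–58.7% ✗ — fails.

Candidate 1 only.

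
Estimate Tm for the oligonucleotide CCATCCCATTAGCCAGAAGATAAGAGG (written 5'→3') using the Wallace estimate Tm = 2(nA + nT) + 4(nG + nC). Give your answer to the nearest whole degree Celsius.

80°C

Base counts: A=10, T=4, G=6, C=7 (length 27).
Tm = 2·(10+4) + 4·(6+7) = 2·14 + 4·13 = 28 + 52 = 80°C.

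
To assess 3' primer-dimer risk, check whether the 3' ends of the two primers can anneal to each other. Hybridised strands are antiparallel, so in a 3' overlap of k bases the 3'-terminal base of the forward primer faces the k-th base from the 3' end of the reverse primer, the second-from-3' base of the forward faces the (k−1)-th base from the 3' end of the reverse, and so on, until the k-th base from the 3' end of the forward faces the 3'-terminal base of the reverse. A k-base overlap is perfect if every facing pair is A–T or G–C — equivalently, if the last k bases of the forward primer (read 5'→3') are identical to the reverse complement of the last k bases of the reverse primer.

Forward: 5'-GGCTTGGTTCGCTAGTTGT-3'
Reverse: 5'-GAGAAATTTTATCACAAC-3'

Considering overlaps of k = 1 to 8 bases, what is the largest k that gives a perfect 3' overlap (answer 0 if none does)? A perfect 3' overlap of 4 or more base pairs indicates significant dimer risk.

Longest perfect overlap: 5 complementary base pairs; significant dimer risk (threshold 4).

Last 8 bases (5'→3') — forward …CTAGTTGT, reverse …ATCACAAC.
Reverse complement of the reverse primer's last 8 bases: GTTGTGAT; its first k bases are the reverse complement of the reverse primer's last k bases, so a perfect k-base overlap needs the forward primer's last k bases to equal them.
Comparing (forward last k vs required): k=1: T vs G ✗; k=2: GT vs GT ✓; k=3: TGT vs GTT ✗; k=4: TTGT vs GTTG ✗; k=5: GTTGT vs GTTGT ✓; k=6: AGTTGT vs GTTGTG ✗; k=7: TAGTTGT vs GTTGTGA ✗; k=8: CTAGTTGT vs GTTGTGAT ✗.
Perfect overlaps at k = 2, 5; the largest is 5.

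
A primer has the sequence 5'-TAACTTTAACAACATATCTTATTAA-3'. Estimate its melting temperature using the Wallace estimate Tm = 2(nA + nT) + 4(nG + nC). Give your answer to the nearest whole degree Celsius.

58°C

Base counts: A=11, T=10, G=0, C=4 (length 25).
Tm = 2·(11+10) + 4·(0+4) = 2·21 + 4·4 = 42 + 16 = 58°C.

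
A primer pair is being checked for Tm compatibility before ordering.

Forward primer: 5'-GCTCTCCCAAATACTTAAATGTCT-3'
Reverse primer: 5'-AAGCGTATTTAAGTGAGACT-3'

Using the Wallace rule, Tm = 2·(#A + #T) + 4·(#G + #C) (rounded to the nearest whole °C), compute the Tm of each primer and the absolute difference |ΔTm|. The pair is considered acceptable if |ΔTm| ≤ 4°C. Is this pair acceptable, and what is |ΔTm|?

|ΔTm| = 12°C; the pair is not acceptable.

Forward: A=7 T=8 G=2 C=7 → Tm = 2·15 + 4·9 = 66°C.
Reverse: A=7 T=6 G=5 C=2 → Tm = 2·13 + 4·7 = 54°C.
|ΔTm| = |66 − 54| = 12°C, > 4°C.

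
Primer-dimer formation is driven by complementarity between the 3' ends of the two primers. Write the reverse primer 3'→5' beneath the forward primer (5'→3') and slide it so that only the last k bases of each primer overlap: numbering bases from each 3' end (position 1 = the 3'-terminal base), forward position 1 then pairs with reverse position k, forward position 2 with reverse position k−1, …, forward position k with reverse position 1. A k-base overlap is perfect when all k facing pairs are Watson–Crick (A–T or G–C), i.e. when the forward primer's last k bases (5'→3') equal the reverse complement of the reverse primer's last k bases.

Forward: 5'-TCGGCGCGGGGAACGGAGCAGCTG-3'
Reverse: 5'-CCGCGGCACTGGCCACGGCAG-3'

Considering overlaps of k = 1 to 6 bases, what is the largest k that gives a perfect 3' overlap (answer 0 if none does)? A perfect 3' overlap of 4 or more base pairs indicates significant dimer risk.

Longest perfect overlap: 3 complementary base pairs; below the dimer-risk threshold (threshold 4).

Last 6 bases (5'→3') — forward …CAGCTG, reverse …CGGCAG.
Reverse complement of the reverse primer's last 6 bases: CTGCCG; its first k bases are the reverse complement of the reverse primer's last k bases, so a perfect k-base overlap needs the forward primer's last k bases to equal them.
Comparing (forward last k vs required): k=1: G vs C ✗; k=2: TG vs CT ✗; k=3: CTG vs CTG ✓; k=4: GCTG vs CTGC ✗; k=5: AGCTG vs CTGCC ✗; k=6: CAGCTG vs CTGCCG ✗.
Only k = 3 is perfect, so the longest perfect 3' overlap is 3.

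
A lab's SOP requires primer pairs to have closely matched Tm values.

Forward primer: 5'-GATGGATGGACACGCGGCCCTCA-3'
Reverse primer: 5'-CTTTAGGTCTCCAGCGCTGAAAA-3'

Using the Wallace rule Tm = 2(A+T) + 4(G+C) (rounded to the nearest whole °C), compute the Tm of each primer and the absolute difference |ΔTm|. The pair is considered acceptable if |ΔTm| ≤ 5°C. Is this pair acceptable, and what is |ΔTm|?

|ΔTm| = 8°C; the pair is not acceptable.

Forward: A=5 T=3 G=8 C=7 → Tm = 2·8 + 4·15 = 76°C.
Reverse: A=6 T=6 G=5 C=6 → Tm = 2·12 + 4·11 = 68°C.
|ΔTm| = |76 − 68| = 8°C, > 5°C.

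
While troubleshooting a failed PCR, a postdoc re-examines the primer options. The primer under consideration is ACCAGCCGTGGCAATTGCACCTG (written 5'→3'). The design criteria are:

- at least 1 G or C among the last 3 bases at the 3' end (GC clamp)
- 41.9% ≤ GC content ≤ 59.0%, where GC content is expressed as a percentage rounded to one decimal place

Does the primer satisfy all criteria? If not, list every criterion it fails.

Base counts: A=5, T=4, G=6, C=8 (length 23).
GC clamp: 3' end CTG has 2 G/C ✓
GC content: GC 14/23 = 60.9%, outside 41.9–59.0% ✗

Fails: GC content.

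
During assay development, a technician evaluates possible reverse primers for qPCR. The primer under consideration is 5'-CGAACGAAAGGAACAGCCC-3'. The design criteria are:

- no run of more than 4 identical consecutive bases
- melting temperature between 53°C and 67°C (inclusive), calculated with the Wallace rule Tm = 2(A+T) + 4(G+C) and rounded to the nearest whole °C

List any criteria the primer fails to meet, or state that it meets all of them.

Base counts: A=8, T=0, G=5, C=6 (length 19).
homopolymer run: longest run = 3 ✓
Tm: Tm = 2·8 + 4·11 = 60°C ✓

Meets all criteria.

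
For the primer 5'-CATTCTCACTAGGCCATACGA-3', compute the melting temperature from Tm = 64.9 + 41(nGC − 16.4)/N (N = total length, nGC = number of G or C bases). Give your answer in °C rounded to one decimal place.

52.4°C

Base counts: A=6, T=5, G=3, C=7; G+C = 10, N = 21.
Tm = 64.9 + 41·(10 − 16.4)/21 = 64.9 + -262.40/21 = 52.4°C.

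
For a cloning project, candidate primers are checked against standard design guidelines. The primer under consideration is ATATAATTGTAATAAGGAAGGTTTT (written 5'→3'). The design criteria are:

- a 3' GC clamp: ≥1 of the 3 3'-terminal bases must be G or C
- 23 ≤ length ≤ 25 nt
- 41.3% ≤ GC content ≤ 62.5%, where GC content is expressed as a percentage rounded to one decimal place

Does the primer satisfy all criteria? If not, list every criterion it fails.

Fails: GC clamp, GC content.

Base counts: A=10, T=10, G=5, C=0 (length 25).
GC clamp: 3' end TTT has 0 G/C, need ≥1 ✗
length: length 25 ✓
GC content: GC 5/25 = 20.0%, outside 41.3–62.5% ✗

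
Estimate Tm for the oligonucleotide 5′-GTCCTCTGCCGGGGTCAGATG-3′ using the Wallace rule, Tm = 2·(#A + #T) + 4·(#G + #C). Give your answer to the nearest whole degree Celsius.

70°C

Base counts: A=2, T=5, G=8, C=6 (length 21).
Tm = 2·(2+5) + 4·(8+6) = 2·7 + 4·14 = 14 + 56 = 70°C.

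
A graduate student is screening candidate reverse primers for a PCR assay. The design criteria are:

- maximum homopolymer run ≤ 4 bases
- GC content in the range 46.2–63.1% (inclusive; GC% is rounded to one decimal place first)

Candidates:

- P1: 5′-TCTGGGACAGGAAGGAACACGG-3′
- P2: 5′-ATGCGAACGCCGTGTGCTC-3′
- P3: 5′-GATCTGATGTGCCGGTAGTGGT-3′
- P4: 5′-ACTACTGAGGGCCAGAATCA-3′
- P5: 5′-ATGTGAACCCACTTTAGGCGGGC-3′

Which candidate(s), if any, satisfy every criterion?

P1 (22 nt, A=7 T=2 G=9 C=4): longest run = 3 ✓; GC 13/22 = 59.1% ✓ — passes.
P2 (19 nt, A=3 T=4 G=6 C=6): longest run = 2 ✓; GC 12/19 = 63.2%, outside 46.2–63.1% ✗ — fails.
P3 (22 nt, A=3 T=7 G=9 C=3): longest run = 2 ✓; GC 12/22 = 54.5% ✓ — passes.
P4 (20 nt, A=7 T=3 G=5 C=5): longest run = 3 ✓; GC 10/20 = 50.0% ✓ — passes.
P5 (23 nt, A=5 T=5 G=7 C=6): longest run = 3 ✓; GC 13/23 = 56.5% ✓ — passes.

P1, P3, P4 and P5.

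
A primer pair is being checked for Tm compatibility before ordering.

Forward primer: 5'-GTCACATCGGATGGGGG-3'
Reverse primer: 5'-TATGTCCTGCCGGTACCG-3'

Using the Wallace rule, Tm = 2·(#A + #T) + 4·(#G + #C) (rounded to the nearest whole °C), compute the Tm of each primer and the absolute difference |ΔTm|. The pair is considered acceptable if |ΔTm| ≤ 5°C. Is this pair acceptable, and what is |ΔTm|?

Forward: A=3 T=3 G=8 C=3 → Tm = 2·6 + 4·11 = 56°C.
Reverse: A=2 T=5 G=5 C=6 → Tm = 2·7 + 4·11 = 58°C.
|ΔTm| = |56 − 58| = 2°C, ≤ 5°C.

|ΔTm| = 2°C; the pair is acceptable.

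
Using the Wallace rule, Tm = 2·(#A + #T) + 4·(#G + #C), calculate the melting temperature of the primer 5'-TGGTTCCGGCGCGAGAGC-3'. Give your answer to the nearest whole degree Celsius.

62°C

Base counts: A=2, T=3, G=8, C=5 (length 18).
Tm = 2·(2+3) + 4·(8+5) = 2·5 + 4·13 = 10 + 52 = 62°C.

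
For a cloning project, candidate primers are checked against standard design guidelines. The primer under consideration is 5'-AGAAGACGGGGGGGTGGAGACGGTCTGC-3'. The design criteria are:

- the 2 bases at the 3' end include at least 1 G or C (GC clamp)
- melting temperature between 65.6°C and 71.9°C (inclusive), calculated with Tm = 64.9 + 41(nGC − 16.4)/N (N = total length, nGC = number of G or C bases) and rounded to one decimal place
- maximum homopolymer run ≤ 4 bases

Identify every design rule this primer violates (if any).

Base counts: A=6, T=3, G=15, C=4 (length 28).
GC clamp: 3' end GC has 2 G/C ✓
Tm: Tm = 64.9 + 41·(19 − 16.4)/28 = 68.7°C ✓
homopolymer run: longest run = 7, exceeds 4 ✗

Fails: homopolymer run.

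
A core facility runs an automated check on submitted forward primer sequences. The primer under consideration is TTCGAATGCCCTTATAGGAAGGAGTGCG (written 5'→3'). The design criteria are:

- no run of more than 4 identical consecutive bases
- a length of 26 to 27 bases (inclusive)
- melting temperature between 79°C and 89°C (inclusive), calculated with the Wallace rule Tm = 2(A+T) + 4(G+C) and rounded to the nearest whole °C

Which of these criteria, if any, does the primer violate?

Fails: length.

Base counts: A=7, T=7, G=9, C=5 (length 28).
homopolymer run: longest run = 3 ✓
length: length 28, outside 26–27 ✗
Tm: Tm = 2·14 + 4·14 = 84°C ✓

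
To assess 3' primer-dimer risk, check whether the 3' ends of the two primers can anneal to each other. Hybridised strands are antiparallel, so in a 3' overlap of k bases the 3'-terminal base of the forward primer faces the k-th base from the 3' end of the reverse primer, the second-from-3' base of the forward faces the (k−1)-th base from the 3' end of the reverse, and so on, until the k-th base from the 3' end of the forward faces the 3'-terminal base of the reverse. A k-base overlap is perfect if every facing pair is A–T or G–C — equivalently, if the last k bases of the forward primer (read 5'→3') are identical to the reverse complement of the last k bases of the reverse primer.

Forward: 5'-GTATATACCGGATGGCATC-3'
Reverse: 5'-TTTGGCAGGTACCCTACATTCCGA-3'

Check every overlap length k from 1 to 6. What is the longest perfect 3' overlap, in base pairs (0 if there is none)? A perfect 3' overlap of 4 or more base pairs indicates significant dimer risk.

Last 6 bases (5'→3') — forward …GGCATC, reverse …TTCCGA.
Reverse complement of the reverse primer's last 6 bases: TCGGAA; its first k bases are the reverse complement of the reverse primer's last k bases, so a perfect k-base overlap needs the forward primer's last k bases to equal them.
Comparing (forward last k vs required): k=1: C vs T ✗; k=2: TC vs TC ✓; k=3: ATC vs TCG ✗; k=4: CATC vs TCGG ✗; k=5: GCATC vs TCGGA ✗; k=6: GGCATC vs TCGGAA ✗.
Only k = 2 is perfect, so the longest perfect 3' overlap is 2.

Longest perfect overlap: 2 complementary base pairs; below the dimer-risk threshold (threshold 4).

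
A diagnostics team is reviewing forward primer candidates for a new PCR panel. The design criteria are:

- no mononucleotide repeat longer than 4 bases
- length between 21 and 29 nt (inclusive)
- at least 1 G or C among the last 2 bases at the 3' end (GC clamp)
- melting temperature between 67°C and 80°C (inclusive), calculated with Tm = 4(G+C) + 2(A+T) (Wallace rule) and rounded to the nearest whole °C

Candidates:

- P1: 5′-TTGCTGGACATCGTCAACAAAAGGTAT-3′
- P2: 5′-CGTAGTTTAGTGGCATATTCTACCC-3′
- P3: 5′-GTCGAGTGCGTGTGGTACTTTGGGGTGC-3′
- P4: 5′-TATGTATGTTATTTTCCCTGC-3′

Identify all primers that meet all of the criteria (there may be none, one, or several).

P2 only.

P1 (27 nt, A=9 T=7 G=6 C=5): longest run = 4 ✓; length 27 ✓; 3' end AT has 0 G/C, need ≥1 ✗; Tm = 2·16 + 4·11 = 76°C ✓ — fails.
P2 (25 nt, A=5 T=9 G=5 C=6): longest run = 3 ✓; length 25 ✓; 3' end CC has 2 G/C ✓; Tm = 2·14 + 4·11 = 72°C ✓ — passes.
P3 (28 nt, A=2 T=9 G=13 C=4): longest run = 4 ✓; length 28 ✓; 3' end GC has 2 G/C ✓; Tm = 2·11 + 4·17 = 90°C, outside 67–80°C ✗ — fails.
P4 (21 nt, A=3 T=11 G=3 C=4): longest run = 4 ✓; length 21 ✓; 3' end GC has 2 G/C ✓; Tm = 2·14 + 4·7 = 56°C, outside 67–80°C ✗ — fails.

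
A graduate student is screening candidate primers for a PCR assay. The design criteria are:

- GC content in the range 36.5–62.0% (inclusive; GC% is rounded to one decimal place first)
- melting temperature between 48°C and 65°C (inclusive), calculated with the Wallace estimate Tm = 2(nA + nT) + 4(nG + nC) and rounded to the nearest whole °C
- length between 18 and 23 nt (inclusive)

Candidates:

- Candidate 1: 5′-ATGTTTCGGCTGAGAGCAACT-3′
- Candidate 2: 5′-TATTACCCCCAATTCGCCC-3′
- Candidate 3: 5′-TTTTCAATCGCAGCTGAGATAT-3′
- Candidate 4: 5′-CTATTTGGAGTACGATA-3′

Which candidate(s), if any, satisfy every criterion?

Candidate 1 and Candidate 2.

Candidate 1 (21 nt, A=5 T=6 G=6 C=4): GC 10/21 = 47.6% ✓; Tm = 2·11 + 4·10 = 62°C ✓; length 21 ✓ — passes.
Candidate 2 (19 nt, A=4 T=5 G=1 C=9): GC 10/19 = 52.6% ✓; Tm = 2·9 + 4·10 = 58°C ✓; length 19 ✓ — passes.
Candidate 3 (22 nt, A=6 T=8 G=4 C=4): GC 8/22 = 36.4%, outside 36.5–62.0% ✗; Tm = 2·14 + 4·8 = 60°C ✓; length 22 ✓ — fails.
Candidate 4 (17 nt, A=5 T=6 G=4 C=2): GC 6/17 = 35.3%, outside 36.5–62.0% ✗; Tm = 2·11 + 4·6 = 46°C, outside 48–65°C ✗; length 17, outside 18–23 ✗ — fails.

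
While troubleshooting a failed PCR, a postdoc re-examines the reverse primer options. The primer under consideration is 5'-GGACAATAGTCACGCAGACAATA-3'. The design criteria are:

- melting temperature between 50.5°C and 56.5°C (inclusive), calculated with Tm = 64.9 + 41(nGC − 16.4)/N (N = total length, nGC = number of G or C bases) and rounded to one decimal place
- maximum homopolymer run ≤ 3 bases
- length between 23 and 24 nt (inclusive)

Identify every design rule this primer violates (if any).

Meets all criteria.

Base counts: A=10, T=3, G=5, C=5 (length 23).
Tm: Tm = 64.9 + 41·(10 − 16.4)/23 = 53.5°C ✓
homopolymer run: longest run = 2 ✓
length: length 23 ✓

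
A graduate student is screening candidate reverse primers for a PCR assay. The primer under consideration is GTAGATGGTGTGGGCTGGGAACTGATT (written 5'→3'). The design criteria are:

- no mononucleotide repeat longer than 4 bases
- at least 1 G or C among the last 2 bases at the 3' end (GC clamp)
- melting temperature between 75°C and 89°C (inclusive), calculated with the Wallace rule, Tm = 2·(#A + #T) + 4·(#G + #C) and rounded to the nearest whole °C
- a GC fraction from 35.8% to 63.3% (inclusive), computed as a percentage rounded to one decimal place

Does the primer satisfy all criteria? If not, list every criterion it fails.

Base counts: A=5, T=8, G=12, C=2 (length 27).
homopolymer run: longest run = 3 ✓
GC clamp: 3' end TT has 0 G/C, need ≥1 ✗
Tm: Tm = 2·13 + 4·14 = 82°C ✓
GC content: GC 14/27 = 51.9% ✓

Fails: GC clamp.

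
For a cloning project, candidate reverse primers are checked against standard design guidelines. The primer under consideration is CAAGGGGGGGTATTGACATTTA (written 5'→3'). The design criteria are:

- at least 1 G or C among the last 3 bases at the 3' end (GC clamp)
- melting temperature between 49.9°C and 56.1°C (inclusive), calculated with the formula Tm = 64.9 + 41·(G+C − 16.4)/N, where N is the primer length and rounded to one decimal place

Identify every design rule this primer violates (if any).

Base counts: A=6, T=6, G=8, C=2 (length 22).
GC clamp: 3' end TTA has 0 G/C, need ≥1 ✗
Tm: Tm = 64.9 + 41·(10 − 16.4)/22 = 53.0°C ✓

Fails: GC clamp.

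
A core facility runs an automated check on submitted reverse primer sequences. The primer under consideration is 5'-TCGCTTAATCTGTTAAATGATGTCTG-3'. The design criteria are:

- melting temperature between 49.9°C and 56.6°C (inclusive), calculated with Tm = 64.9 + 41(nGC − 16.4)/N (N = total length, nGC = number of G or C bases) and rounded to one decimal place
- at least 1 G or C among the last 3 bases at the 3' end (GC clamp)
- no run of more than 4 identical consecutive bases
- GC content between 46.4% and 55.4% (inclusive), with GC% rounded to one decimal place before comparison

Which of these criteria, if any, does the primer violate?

Fails: GC content.

Base counts: A=6, T=11, G=5, C=4 (length 26).
Tm: Tm = 64.9 + 41·(9 − 16.4)/26 = 53.2°C ✓
GC clamp: 3' end CTG has 2 G/C ✓
homopolymer run: longest run = 3 ✓
GC content: GC 9/26 = 34.6%, outside 46.4–55.4% ✗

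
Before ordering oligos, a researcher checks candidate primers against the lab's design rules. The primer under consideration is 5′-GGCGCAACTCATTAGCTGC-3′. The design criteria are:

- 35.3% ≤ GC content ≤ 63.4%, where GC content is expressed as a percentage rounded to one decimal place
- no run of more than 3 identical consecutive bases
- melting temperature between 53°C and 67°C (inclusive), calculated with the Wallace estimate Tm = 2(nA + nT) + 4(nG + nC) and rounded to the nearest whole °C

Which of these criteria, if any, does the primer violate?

Meets all criteria.

Base counts: A=4, T=4, G=5, C=6 (length 19).
GC content: GC 11/19 = 57.9% ✓
homopolymer run: longest run = 2 ✓
Tm: Tm = 2·8 + 4·11 = 60°C ✓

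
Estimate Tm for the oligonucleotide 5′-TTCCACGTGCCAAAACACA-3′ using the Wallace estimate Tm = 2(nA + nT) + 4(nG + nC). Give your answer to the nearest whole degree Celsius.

56°C

Base counts: A=7, T=3, G=2, C=7 (length 19).
Tm = 2·(7+3) + 4·(2+7) = 2·10 + 4·9 = 20 + 36 = 56°C.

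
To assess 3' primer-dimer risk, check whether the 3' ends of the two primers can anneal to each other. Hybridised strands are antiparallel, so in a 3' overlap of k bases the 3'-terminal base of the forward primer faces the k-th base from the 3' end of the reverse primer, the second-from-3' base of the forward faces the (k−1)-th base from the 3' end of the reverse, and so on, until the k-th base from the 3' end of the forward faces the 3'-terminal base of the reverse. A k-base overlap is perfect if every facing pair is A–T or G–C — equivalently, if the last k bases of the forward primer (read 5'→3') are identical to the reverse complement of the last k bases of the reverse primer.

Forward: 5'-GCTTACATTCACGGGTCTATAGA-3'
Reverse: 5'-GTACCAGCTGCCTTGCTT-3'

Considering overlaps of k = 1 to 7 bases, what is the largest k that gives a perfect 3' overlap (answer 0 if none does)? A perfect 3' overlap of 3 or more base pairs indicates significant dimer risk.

Last 7 bases (5'→3') — forward …CTATAGA, reverse …CTTGCTT.
Reverse complement of the reverse primer's last 7 bases: AAGCAAG; its first k bases are the reverse complement of the reverse primer's last k bases, so a perfect k-base overlap needs the forward primer's last k bases to equal them.
Comparing (forward last k vs required): k=1: A vs A ✓; k=2: GA vs AA ✗; k=3: AGA vs AAG ✗; k=4: TAGA vs AAGC ✗; k=5: ATAGA vs AAGCA ✗; k=6: TATAGA vs AAGCAA ✗; k=7: CTATAGA vs AAGCAAG ✗.
Only k = 1 is perfect, so the longest perfect 3' overlap is 1.

Longest perfect overlap: 1 complementary base pair; below the dimer-risk threshold (threshold 3).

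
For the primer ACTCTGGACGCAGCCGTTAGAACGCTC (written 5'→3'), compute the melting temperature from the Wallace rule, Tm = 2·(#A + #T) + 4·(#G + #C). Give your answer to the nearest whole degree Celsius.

Base counts: A=6, T=5, G=7, C=9 (length 27).
Tm = 2·(6+5) + 4·(7+9) = 2·11 + 4·16 = 22 + 64 = 86°C.

86°C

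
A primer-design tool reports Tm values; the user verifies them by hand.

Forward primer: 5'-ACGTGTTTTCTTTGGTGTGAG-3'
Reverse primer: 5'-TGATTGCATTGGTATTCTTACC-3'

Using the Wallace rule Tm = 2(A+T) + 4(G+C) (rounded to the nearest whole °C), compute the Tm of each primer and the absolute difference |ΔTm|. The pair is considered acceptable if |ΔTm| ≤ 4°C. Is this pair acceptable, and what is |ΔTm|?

|ΔTm| = 0°C; the pair is acceptable.

Forward: A=2 T=10 G=7 C=2 → Tm = 2·12 + 4·9 = 60°C.
Reverse: A=4 T=10 G=4 C=4 → Tm = 2·14 + 4·8 = 60°C.
|ΔTm| = |60 − 60| = 0°C, ≤ 4°C.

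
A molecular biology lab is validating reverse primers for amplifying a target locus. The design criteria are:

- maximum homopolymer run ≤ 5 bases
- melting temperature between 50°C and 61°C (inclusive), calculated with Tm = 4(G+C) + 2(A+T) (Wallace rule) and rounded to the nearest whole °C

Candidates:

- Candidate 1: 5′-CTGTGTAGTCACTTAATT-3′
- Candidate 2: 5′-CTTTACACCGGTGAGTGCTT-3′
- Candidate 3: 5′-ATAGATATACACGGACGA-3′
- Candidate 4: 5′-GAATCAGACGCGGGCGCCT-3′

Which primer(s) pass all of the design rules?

Candidate 1 (18 nt, A=4 T=8 G=3 C=3): longest run = 2 ✓; Tm = 2·12 + 4·6 = 48°C, outside 50–61°C ✗ — fails.
Candidate 2 (20 nt, A=3 T=7 G=5 C=5): longest run = 3 ✓; Tm = 2·10 + 4·10 = 60°C ✓ — passes.
Candidate 3 (18 nt, A=8 T=3 G=4 C=3): longest run = 2 ✓; Tm = 2·11 + 4·7 = 50°C ✓ — passes.
Candidate 4 (19 nt, A=4 T=2 G=7 C=6): longest run = 3 ✓; Tm = 2·6 + 4·13 = 64°C, outside 50–61°C ✗ — fails.

Candidate 2 and Candidate 3.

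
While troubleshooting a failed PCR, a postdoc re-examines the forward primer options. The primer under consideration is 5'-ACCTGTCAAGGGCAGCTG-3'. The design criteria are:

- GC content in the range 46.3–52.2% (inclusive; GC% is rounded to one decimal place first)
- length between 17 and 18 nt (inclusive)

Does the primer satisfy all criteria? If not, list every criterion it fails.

Fails: GC content.

Base counts: A=4, T=3, G=6, C=5 (length 18).
GC content: GC 11/18 = 61.1%, outside 46.3–52.2% ✗
length: length 18 ✓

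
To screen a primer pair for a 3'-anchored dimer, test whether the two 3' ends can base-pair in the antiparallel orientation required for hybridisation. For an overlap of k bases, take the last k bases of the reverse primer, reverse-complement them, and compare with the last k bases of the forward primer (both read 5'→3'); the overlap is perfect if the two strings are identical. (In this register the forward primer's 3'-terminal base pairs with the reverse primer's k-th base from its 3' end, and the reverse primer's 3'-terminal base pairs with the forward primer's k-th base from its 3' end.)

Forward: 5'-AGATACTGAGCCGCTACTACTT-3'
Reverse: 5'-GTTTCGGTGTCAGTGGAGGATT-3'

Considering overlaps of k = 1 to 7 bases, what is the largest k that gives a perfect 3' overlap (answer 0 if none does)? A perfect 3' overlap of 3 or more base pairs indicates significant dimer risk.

Longest perfect overlap: 0 complementary base pairs; below the dimer-risk threshold (threshold 3).

Last 7 bases (5'→3') — forward …ACTACTT, reverse …GAGGATT.
Reverse complement of the reverse primer's last 7 bases: AATCCTC; its first k bases are the reverse complement of the reverse primer's last k bases, so a perfect k-base overlap needs the forward primer's last k bases to equal them.
Comparing (forward last k vs required): k=1: T vs A ✗; k=2: TT vs AA ✗; k=3: CTT vs AAT ✗; k=4: ACTT vs AATC ✗; k=5: TACTT vs AATCC ✗; k=6: CTACTT vs AATCCT ✗; k=7: ACTACTT vs AATCCTC ✗.
No overlap length from 1 to 7 is perfect, so the longest perfect 3' overlap is 0.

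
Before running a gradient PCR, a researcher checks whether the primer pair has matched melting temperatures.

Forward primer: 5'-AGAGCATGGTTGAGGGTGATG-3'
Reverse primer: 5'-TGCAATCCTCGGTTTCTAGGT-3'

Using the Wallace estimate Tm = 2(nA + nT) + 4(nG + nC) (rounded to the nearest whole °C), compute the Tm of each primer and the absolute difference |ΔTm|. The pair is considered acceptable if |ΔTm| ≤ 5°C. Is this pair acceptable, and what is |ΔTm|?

Forward: A=5 T=5 G=10 C=1 → Tm = 2·10 + 4·11 = 64°C.
Reverse: A=3 T=8 G=5 C=5 → Tm = 2·11 + 4·10 = 62°C.
|ΔTm| = |64 − 62| = 2°C, ≤ 5°C.

|ΔTm| = 2°C; the pair is acceptable.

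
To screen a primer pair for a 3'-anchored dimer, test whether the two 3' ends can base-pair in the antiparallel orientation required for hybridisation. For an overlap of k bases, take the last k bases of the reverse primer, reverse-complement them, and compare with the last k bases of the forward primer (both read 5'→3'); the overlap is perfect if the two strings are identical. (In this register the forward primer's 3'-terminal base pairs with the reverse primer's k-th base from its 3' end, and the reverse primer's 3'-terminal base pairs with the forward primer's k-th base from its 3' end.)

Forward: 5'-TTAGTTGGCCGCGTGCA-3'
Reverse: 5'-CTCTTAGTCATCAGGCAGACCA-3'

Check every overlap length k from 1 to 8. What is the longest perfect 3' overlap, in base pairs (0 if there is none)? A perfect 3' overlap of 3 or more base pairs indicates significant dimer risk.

Longest perfect overlap: 0 complementary base pairs; below the dimer-risk threshold (threshold 3).

Last 8 bases (5'→3') — forward …CGCGTGCA, reverse …GCAGACCA.
Reverse complement of the reverse primer's last 8 bases: TGGTCTGC; its first k bases are the reverse complement of the reverse primer's last k bases, so a perfect k-base overlap needs the forward primer's last k bases to equal them.
Comparing (forward last k vs required): k=1: A vs T ✗; k=2: CA vs TG ✗; k=3: GCA vs TGG ✗; k=4: TGCA vs TGGT ✗; k=5: GTGCA vs TGGTC ✗; k=6: CGTGCA vs TGGTCT ✗; k=7: GCGTGCA vs TGGTCTG ✗; k=8: CGCGTGCA vs TGGTCTGC ✗.
No overlap length from 1 to 8 is perfect, so the longest perfect 3' overlap is 0.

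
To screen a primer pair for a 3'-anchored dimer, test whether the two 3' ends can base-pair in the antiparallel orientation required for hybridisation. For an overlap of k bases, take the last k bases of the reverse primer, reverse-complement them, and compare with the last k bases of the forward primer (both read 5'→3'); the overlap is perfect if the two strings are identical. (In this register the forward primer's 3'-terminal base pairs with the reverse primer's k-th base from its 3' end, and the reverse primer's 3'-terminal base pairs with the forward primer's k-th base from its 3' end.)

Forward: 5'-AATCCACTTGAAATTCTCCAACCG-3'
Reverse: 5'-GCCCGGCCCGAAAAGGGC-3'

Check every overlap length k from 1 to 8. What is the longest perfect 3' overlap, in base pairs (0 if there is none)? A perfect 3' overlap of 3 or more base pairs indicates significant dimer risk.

Longest perfect overlap: 1 complementary base pair; below the dimer-risk threshold (threshold 3).

Last 8 bases (5'→3') — forward …TCCAACCG, reverse …AAAAGGGC.
Reverse complement of the reverse primer's last 8 bases: GCCCTTTT; its first k bases are the reverse complement of the reverse primer's last k bases, so a perfect k-base overlap needs the forward primer's last k bases to equal them.
Comparing (forward last k vs required): k=1: G vs G ✓; k=2: CG vs GC ✗; k=3: CCG vs GCC ✗; k=4: ACCG vs GCCC ✗; k=5: AACCG vs GCCCT ✗; k=6: CAACCG vs GCCCTT ✗; k=7: CCAACCG vs GCCCTTT ✗; k=8: TCCAACCG vs GCCCTTTT ✗.
Only k = 1 is perfect, so the longest perfect 3' overlap is 1.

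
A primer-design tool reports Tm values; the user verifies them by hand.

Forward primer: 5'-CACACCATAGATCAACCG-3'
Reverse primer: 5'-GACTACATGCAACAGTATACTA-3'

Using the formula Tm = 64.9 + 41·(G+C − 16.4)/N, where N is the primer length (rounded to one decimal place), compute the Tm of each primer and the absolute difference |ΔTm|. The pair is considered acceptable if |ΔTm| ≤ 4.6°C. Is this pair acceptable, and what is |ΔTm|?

|ΔTm| = 1.2°C; the pair is acceptable.

Forward: G+C = 9, N = 18 → Tm = 64.9 + 41·(9 − 16.4)/18 = 48.0°C.
Reverse: G+C = 8, N = 22 → Tm = 64.9 + 41·(8 − 16.4)/22 = 49.2°C.
|ΔTm| = |48.0 − 49.2| = 1.2°C, ≤ 4.6°C.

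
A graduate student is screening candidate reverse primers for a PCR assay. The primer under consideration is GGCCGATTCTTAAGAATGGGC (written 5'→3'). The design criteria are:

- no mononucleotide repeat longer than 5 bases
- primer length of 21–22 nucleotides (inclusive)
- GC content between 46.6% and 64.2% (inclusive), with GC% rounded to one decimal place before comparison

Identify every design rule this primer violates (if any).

Meets all criteria.

Base counts: A=5, T=5, G=7, C=4 (length 21).
homopolymer run: longest run = 3 ✓
length: length 21 ✓
GC content: GC 11/21 = 52.4% ✓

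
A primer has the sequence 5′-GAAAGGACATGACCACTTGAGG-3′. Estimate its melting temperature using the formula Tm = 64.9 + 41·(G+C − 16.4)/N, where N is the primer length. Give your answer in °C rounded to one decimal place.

Base counts: A=8, T=3, G=7, C=4; G+C = 11, N = 22.
Tm = 64.9 + 41·(11 − 16.4)/22 = 64.9 + -221.40/22 = 54.8°C.

54.8°C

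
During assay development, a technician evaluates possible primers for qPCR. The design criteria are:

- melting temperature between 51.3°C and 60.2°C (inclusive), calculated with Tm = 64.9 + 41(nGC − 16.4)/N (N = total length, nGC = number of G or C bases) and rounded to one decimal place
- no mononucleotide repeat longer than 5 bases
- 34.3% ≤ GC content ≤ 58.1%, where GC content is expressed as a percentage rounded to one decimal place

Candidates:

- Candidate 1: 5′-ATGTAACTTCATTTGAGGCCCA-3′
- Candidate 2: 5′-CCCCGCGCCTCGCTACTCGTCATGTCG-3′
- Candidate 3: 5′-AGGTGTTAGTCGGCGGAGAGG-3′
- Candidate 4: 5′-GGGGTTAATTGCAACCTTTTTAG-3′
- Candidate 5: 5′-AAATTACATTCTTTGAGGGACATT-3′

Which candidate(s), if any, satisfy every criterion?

Candidate 1 (22 nt, A=6 T=7 G=4 C=5): Tm = 64.9 + 41·(9 − 16.4)/22 = 51.1°C, outside 51.3–60.2°C ✗; longest run = 3 ✓; GC 9/22 = 40.9% ✓ — fails.
Candidate 2 (27 nt, A=2 T=6 G=6 C=13): Tm = 64.9 + 41·(19 − 16.4)/27 = 68.8°C, outside 51.3–60.2°C ✗; longest run = 4 ✓; GC 19/27 = 70.4%, outside 34.3–58.1% ✗ — fails.
Candidate 3 (21 nt, A=4 T=4 G=11 C=2): Tm = 64.9 + 41·(13 − 16.4)/21 = 58.3°C ✓; longest run = 2 ✓; GC 13/21 = 61.9%, outside 34.3–58.1% ✗ — fails.
Candidate 4 (23 nt, A=5 T=9 G=6 C=3): Tm = 64.9 + 41·(9 − 16.4)/23 = 51.7°C ✓; longest run = 5 ✓; GC 9/23 = 39.1% ✓ — passes.
Candidate 5 (24 nt, A=8 T=9 G=4 C=3): Tm = 64.9 + 41·(7 − 16.4)/24 = 48.8°C, outside 51.3–60.2°C ✗; longest run = 3 ✓; GC 7/24 = 29.2%, outside 34.3–58.1% ✗ — fails.

Candidate 4 only.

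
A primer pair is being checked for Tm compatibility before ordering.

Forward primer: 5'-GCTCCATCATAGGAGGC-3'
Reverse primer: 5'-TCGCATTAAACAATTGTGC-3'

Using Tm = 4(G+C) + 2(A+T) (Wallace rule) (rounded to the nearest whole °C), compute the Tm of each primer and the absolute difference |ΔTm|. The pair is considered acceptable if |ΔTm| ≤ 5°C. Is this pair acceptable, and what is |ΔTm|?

Forward: A=4 T=3 G=5 C=5 → Tm = 2·7 + 4·10 = 54°C.
Reverse: A=6 T=6 G=3 C=4 → Tm = 2·12 + 4·7 = 52°C.
|ΔTm| = |54 − 52| = 2°C, ≤ 5°C.

|ΔTm| = 2°C; the pair is acceptable.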